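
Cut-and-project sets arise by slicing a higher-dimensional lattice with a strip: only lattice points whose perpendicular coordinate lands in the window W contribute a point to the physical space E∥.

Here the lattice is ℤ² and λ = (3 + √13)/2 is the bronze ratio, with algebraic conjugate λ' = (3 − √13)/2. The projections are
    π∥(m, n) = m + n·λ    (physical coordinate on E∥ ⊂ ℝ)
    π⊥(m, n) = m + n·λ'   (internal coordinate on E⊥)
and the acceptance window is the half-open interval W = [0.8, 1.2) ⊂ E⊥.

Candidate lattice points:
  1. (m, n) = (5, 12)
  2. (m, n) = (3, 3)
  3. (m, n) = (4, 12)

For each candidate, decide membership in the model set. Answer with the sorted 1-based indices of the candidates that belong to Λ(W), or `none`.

none

Compute λ' = (3−√13)/2 = -0.3028, so π⊥(m,n) = m -0.3028·n.
[1] lift (5,12): star map gives 1.3667; window check 0.8 ≤ 1.3667 < 1.2 is false → out
[2] lift (3,3): star map gives 2.0917; window check 0.8 ≤ 2.0917 < 1.2 is false → out
[3] lift (4,12): star map gives 0.3667; window check 0.8 ≤ 0.3667 < 1.2 is false → out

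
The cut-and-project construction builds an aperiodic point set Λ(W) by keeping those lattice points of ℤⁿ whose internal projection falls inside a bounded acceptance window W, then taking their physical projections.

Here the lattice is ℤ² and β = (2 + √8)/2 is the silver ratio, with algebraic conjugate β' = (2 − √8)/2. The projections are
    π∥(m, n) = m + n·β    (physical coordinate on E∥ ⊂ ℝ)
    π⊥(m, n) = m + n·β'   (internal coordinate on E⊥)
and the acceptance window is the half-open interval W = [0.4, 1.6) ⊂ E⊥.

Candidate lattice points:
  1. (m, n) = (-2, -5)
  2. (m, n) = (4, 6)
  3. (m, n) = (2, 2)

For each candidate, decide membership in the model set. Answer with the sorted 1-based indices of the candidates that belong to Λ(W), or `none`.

2, 3

β' = (2−√8)/2 ≈ -0.4142.
[1] lift (-2,-5): star map gives 0.0711; window check 0.4 ≤ 0.0711 < 1.6 is false → out
[2] lift (4,6): star map gives 1.5147; window check 0.4 ≤ 1.5147 < 1.6 is true → IN Λ
[3] lift (2,2): star map gives 1.1716; window check 0.4 ≤ 1.1716 < 1.6 is true → IN Λ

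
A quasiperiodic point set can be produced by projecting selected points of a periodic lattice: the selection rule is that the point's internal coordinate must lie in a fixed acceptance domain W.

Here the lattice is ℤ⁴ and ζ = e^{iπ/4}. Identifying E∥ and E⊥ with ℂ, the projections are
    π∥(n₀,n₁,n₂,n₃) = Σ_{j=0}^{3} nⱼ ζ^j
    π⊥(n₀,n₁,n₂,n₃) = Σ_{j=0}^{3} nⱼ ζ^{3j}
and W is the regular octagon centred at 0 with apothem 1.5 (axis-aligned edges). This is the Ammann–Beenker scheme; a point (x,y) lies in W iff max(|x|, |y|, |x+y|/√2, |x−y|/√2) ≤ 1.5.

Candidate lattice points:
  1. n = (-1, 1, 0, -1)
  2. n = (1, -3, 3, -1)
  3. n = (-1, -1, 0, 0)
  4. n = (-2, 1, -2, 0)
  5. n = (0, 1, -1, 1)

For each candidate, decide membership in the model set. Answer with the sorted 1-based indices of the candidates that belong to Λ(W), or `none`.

Internal map: ζ^{3j} for j=0..3 gives (1,0), (−√2/2,√2/2), (0,−1), (√2/2,√2/2).
#1 (-1, 1, 0, -1): internal (-2.414214, 0.000000); octagon support 2.414214 vs apothem 1.5 → ∉ W
#2 (1, -3, 3, -1): internal (2.414214, -5.828427); octagon support 5.828427 vs apothem 1.5 → ∉ W
#3 (-1, -1, 0, 0): internal (-0.292893, -0.707107); octagon support 0.707107 vs apothem 1.5 → ∈ W
#4 (-2, 1, -2, 0): internal (-2.707107, 2.707107); octagon support 3.828427 vs apothem 1.5 → ∉ W
#5 (0, 1, -1, 1): internal (0.000000, 2.414214); octagon support 2.414214 vs apothem 1.5 → ∉ W

3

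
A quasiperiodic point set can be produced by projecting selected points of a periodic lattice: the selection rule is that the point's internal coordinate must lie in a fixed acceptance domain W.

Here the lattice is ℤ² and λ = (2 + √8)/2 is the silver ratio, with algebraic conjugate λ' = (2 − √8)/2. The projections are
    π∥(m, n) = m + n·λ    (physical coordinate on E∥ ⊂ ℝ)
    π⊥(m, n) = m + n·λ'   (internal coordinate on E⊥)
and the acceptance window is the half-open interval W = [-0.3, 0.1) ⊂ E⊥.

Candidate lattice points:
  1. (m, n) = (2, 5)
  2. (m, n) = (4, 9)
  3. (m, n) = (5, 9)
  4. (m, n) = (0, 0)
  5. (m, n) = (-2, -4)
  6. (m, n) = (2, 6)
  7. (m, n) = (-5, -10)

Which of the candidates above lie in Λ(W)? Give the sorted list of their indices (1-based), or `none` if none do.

Compute λ' = (2−√8)/2 = -0.41421, so π⊥(m,n) = m -0.41421·n.
[1] lift (2,5): star map gives -0.07107; window check -0.3 ≤ -0.07107 < 0.1 is true → IN Λ
[2] lift (4,9): star map gives 0.27208; window check -0.3 ≤ 0.27208 < 0.1 is false → out
[3] lift (5,9): star map gives 1.27208; window check -0.3 ≤ 1.27208 < 0.1 is false → out
[4] lift (0,0): star map gives 0.00000; window check -0.3 ≤ 0.00000 < 0.1 is true → IN Λ
[5] lift (-2,-4): star map gives -0.34315; window check -0.3 ≤ -0.34315 < 0.1 is false → out
[6] lift (2,6): star map gives -0.48528; window check -0.3 ≤ -0.48528 < 0.1 is false → out
[7] lift (-5,-10): star map gives -0.85786; window check -0.3 ≤ -0.85786 < 0.1 is false → out

1, 4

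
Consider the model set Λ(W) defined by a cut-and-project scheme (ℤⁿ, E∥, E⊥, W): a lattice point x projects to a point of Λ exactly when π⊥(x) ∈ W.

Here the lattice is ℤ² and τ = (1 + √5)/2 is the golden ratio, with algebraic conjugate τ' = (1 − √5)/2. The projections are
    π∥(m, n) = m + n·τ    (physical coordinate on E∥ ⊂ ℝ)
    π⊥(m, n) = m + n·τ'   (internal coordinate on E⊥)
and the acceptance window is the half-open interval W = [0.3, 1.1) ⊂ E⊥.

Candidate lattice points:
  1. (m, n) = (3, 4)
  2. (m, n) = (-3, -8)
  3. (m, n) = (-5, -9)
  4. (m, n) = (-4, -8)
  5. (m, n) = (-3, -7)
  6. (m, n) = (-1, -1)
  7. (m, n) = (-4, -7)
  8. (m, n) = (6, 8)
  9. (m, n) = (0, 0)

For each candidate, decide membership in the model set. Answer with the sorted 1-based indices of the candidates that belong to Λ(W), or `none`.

Compute τ' = (1−√5)/2 = -0.6180, so π⊥(m,n) = m -0.6180·n.
#1 (3,4): internal coord 3 + (4)·τ' = +0.5279; +0.5279 ∈ [0.3, 1.1) → IN Λ
#2 (-3,-8): internal coord -3 + (-8)·τ' = +1.9443; +1.9443 ∉ [0.3, 1.1) → out
#3 (-5,-9): internal coord -5 + (-9)·τ' = +0.5623; +0.5623 ∈ [0.3, 1.1) → IN Λ
#4 (-4,-8): internal coord -4 + (-8)·τ' = +0.9443; +0.9443 ∈ [0.3, 1.1) → IN Λ
#5 (-3,-7): internal coord -3 + (-7)·τ' = +1.3262; +1.3262 ∉ [0.3, 1.1) → out
#6 (-1,-1): internal coord -1 + (-1)·τ' = -0.3820; -0.3820 ∉ [0.3, 1.1) → out
#7 (-4,-7): internal coord -4 + (-7)·τ' = +0.3262; +0.3262 ∈ [0.3, 1.1) → IN Λ
#8 (6,8): internal coord 6 + (8)·τ' = +1.0557; +1.0557 ∈ [0.3, 1.1) → IN Λ
#9 (0,0): internal coord 0 + (0)·τ' = +0.0000; +0.0000 ∉ [0.3, 1.1) → out

1, 3, 4, 7, 8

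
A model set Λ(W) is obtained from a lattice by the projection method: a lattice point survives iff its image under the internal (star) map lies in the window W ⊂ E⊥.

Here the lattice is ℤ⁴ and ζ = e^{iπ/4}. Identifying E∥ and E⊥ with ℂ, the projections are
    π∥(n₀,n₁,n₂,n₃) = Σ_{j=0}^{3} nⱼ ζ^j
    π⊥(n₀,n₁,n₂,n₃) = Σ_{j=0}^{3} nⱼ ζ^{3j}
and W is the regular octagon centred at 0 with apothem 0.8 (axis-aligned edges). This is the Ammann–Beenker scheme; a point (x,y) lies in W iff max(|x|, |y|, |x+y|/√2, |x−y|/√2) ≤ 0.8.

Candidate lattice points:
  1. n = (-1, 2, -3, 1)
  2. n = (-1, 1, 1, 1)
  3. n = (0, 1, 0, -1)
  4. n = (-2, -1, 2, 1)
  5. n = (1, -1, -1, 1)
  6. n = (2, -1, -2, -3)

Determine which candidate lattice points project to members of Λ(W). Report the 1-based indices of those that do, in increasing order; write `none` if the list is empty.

none

π⊥(n) = n₀ + n₁ζ³ + n₂ζ⁶ + n₃ζ⁹ where ζ = e^{iπ/4}.
#1 (-1, 2, -3, 1): internal (-1.70711, 5.12132); octagon support 5.12132 vs apothem 0.8 → ∉ W
#2 (-1, 1, 1, 1): internal (-1.00000, 0.41421); octagon support 1.00000 vs apothem 0.8 → ∉ W
#3 (0, 1, 0, -1): internal (-1.41421, 0.00000); octagon support 1.41421 vs apothem 0.8 → ∉ W
#4 (-2, -1, 2, 1): internal (-0.58579, -2.00000); octagon support 2.00000 vs apothem 0.8 → ∉ W
#5 (1, -1, -1, 1): internal (2.41421, 1.00000); octagon support 2.41421 vs apothem 0.8 → ∉ W
#6 (2, -1, -2, -3): internal (0.58579, -0.82843); octagon support 1.00000 vs apothem 0.8 → ∉ W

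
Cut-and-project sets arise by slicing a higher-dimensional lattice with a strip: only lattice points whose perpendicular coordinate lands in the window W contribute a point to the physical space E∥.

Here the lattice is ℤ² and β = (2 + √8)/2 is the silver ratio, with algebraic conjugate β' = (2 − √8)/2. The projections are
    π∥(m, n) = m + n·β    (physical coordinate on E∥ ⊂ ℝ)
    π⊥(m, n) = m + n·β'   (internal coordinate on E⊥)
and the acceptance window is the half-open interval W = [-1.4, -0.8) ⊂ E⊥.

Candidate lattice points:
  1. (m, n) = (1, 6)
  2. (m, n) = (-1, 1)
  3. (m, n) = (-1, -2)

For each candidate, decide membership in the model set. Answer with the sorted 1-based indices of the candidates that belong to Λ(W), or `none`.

none

β' = (2−√8)/2 ≈ -0.414214.
#1 (1,6): internal coord 1 + (6)·β' = -1.485281; -1.485281 ∉ [-1.4, -0.8) → out
#2 (-1,1): internal coord -1 + (1)·β' = -1.414214; -1.414214 ∉ [-1.4, -0.8) → out
#3 (-1,-2): internal coord -1 + (-2)·β' = -0.171573; -0.171573 ∉ [-1.4, -0.8) → out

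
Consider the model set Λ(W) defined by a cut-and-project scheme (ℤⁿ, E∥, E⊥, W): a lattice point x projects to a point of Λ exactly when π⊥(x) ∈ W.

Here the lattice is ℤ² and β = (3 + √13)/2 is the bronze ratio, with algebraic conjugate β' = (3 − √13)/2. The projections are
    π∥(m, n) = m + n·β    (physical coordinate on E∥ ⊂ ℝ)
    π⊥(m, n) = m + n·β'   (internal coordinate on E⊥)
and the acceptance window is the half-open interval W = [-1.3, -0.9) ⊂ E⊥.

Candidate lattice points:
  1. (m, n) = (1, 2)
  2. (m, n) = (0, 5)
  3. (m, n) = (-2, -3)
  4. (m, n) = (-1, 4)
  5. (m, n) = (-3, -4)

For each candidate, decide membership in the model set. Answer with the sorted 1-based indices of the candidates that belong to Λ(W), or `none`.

3

Numerically β ≈ 3.302776 and β' = −1/β ≈ -0.302776.
#1 (1,2): internal coord 1 + (2)·β' = +0.394449; +0.394449 ∉ [-1.3, -0.9) → out
#2 (0,5): internal coord 0 + (5)·β' = -1.513878; -1.513878 ∉ [-1.3, -0.9) → out
#3 (-2,-3): internal coord -2 + (-3)·β' = -1.091673; -1.091673 ∈ [-1.3, -0.9) → IN Λ
#4 (-1,4): internal coord -1 + (4)·β' = -2.211103; -2.211103 ∉ [-1.3, -0.9) → out
#5 (-3,-4): internal coord -3 + (-4)·β' = -1.788897; -1.788897 ∉ [-1.3, -0.9) → out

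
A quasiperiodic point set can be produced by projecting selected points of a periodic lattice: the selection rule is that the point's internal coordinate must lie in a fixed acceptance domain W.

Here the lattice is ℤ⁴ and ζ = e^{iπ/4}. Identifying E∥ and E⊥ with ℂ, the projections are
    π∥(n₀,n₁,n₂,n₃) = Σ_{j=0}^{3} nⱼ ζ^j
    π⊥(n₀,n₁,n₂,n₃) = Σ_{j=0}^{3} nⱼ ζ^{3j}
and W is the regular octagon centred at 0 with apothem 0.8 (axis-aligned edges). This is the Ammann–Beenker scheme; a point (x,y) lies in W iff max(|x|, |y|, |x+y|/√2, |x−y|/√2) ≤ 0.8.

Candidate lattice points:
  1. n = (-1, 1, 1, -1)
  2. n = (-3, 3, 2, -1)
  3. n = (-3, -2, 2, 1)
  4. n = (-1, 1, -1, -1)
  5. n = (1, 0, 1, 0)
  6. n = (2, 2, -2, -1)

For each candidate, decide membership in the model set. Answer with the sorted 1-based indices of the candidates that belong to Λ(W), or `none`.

none

With ζ = e^{iπ/4} the internal vectors are ζ^0,ζ^3,ζ^6,ζ^9.
candidate 1: n = (-1, 1, 1, -1) → π⊥ ≈ (-2.4142, -1.0000); max(|x|,|y|,|x±y|/√2) = 2.4142 > 0.8 ⇒ ∉ W
candidate 2: n = (-3, 3, 2, -1) → π⊥ ≈ (-5.8284, -0.5858); max(|x|,|y|,|x±y|/√2) = 5.8284 > 0.8 ⇒ ∉ W
candidate 3: n = (-3, -2, 2, 1) → π⊥ ≈ (-0.8787, -2.7071); max(|x|,|y|,|x±y|/√2) = 2.7071 > 0.8 ⇒ ∉ W
candidate 4: n = (-1, 1, -1, -1) → π⊥ ≈ (-2.4142, +1.0000); max(|x|,|y|,|x±y|/√2) = 2.4142 > 0.8 ⇒ ∉ W
candidate 5: n = (1, 0, 1, 0) → π⊥ ≈ (+1.0000, -1.0000); max(|x|,|y|,|x±y|/√2) = 1.4142 > 0.8 ⇒ ∉ W
candidate 6: n = (2, 2, -2, -1) → π⊥ ≈ (-0.1213, +2.7071); max(|x|,|y|,|x±y|/√2) = 2.7071 > 0.8 ⇒ ∉ W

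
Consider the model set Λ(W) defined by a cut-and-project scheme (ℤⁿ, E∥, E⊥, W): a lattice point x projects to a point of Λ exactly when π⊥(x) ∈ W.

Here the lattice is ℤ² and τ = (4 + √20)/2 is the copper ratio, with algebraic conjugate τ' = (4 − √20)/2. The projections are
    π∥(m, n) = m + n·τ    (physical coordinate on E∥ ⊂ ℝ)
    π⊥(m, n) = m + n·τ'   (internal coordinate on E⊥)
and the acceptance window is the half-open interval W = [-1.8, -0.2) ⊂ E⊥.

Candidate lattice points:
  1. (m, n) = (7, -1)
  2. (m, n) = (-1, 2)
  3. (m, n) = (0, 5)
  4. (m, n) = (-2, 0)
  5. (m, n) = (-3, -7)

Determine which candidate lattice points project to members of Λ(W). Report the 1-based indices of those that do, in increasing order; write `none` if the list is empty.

τ' = (4−√20)/2 ≈ -0.236068.
[1] lift (7,-1): star map gives 7.236068; window check -1.8 ≤ 7.236068 < -0.2 is false → out
[2] lift (-1,2): star map gives -1.472136; window check -1.8 ≤ -1.472136 < -0.2 is true → IN Λ
[3] lift (0,5): star map gives -1.180340; window check -1.8 ≤ -1.180340 < -0.2 is true → IN Λ
[4] lift (-2,0): star map gives -2.000000; window check -1.8 ≤ -2.000000 < -0.2 is false → out
[5] lift (-3,-7): star map gives -1.347524; window check -1.8 ≤ -1.347524 < -0.2 is true → IN Λ

2, 3, 5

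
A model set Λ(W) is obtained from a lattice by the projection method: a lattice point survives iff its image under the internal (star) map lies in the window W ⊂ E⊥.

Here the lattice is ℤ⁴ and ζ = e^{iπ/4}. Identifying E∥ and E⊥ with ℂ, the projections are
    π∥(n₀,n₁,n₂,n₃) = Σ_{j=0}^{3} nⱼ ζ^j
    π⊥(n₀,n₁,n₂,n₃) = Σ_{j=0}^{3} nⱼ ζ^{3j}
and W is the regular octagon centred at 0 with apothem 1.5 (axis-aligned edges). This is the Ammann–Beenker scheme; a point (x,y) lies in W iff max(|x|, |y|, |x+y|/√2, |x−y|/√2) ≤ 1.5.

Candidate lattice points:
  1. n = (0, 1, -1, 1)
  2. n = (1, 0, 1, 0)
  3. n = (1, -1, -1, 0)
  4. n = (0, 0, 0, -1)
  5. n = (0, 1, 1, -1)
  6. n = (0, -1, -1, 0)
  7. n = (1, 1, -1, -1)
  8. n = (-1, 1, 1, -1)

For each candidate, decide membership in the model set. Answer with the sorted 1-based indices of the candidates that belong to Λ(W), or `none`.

π⊥(n) = n₀ + n₁ζ³ + n₂ζ⁶ + n₃ζ⁹ where ζ = e^{iπ/4}.
#1 (0, 1, -1, 1): internal (0.00000, 2.41421); octagon support 2.41421 vs apothem 1.5 → ∉ W
#2 (1, 0, 1, 0): internal (1.00000, -1.00000); octagon support 1.41421 vs apothem 1.5 → ∈ W
#3 (1, -1, -1, 0): internal (1.70711, 0.29289); octagon support 1.70711 vs apothem 1.5 → ∉ W
#4 (0, 0, 0, -1): internal (-0.70711, -0.70711); octagon support 1.00000 vs apothem 1.5 → ∈ W
#5 (0, 1, 1, -1): internal (-1.41421, -1.00000); octagon support 1.70711 vs apothem 1.5 → ∉ W
#6 (0, -1, -1, 0): internal (0.70711, 0.29289); octagon support 0.70711 vs apothem 1.5 → ∈ W
#7 (1, 1, -1, -1): internal (-0.41421, 1.00000); octagon support 1.00000 vs apothem 1.5 → ∈ W
#8 (-1, 1, 1, -1): internal (-2.41421, -1.00000); octagon support 2.41421 vs apothem 1.5 → ∉ W

2, 4, 6, 7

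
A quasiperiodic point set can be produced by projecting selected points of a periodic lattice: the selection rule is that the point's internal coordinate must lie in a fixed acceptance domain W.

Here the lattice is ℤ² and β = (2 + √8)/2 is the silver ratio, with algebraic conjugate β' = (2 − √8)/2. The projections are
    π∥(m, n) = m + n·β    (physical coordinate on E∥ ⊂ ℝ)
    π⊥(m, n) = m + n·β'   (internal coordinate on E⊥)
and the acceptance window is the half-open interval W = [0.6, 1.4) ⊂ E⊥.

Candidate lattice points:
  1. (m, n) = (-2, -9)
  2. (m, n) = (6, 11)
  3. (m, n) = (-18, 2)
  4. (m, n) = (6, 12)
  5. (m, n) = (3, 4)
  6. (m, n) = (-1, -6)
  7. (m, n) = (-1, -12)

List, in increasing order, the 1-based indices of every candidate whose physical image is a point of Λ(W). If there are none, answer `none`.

4, 5

Numerically β ≈ 2.4142 and β' = −1/β ≈ -0.4142.
candidate 1: (m,n)=(-2,-9) → π∥ = -2-9·β ≈ -23.7279, π⊥ = -2-9·β' ≈ 1.7279 ∉ [0.6, 1.4) ⇒ out
candidate 2: (m,n)=(6,11) → π∥ = 6+11·β ≈ 32.5563, π⊥ = 6+11·β' ≈ 1.4437 ∉ [0.6, 1.4) ⇒ out
candidate 3: (m,n)=(-18,2) → π∥ = -18+2·β ≈ -13.1716, π⊥ = -18+2·β' ≈ -18.8284 ∉ [0.6, 1.4) ⇒ out
candidate 4: (m,n)=(6,12) → π∥ = 6+12·β ≈ 34.9706, π⊥ = 6+12·β' ≈ 1.0294 ∈ [0.6, 1.4) ⇒ IN Λ
candidate 5: (m,n)=(3,4) → π∥ = 3+4·β ≈ 12.6569, π⊥ = 3+4·β' ≈ 1.3431 ∈ [0.6, 1.4) ⇒ IN Λ
candidate 6: (m,n)=(-1,-6) → π∥ = -1-6·β ≈ -15.4853, π⊥ = -1-6·β' ≈ 1.4853 ∉ [0.6, 1.4) ⇒ out
candidate 7: (m,n)=(-1,-12) → π∥ = -1-12·β ≈ -29.9706, π⊥ = -1-12·β' ≈ 3.9706 ∉ [0.6, 1.4) ⇒ out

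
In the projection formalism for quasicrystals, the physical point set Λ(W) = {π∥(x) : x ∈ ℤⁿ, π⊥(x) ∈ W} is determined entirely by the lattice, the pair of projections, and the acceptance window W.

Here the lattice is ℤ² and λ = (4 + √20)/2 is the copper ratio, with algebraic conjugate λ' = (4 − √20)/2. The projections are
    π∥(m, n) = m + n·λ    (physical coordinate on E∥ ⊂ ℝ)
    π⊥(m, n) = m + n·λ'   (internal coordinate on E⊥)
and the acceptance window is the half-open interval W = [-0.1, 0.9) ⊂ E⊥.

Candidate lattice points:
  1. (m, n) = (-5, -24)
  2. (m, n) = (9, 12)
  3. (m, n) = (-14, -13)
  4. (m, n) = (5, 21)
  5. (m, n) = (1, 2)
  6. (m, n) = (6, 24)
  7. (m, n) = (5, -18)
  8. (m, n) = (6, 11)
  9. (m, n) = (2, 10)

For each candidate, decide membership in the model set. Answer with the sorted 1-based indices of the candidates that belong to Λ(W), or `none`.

1, 4, 5, 6

λ' = (4−√20)/2 ≈ -0.23607.
#1 (-5,-24): internal coord -5 + (-24)·λ' = +0.66563; +0.66563 ∈ [-0.1, 0.9) → IN Λ
#2 (9,12): internal coord 9 + (12)·λ' = +6.16718; +6.16718 ∉ [-0.1, 0.9) → out
#3 (-14,-13): internal coord -14 + (-13)·λ' = -10.93112; -10.93112 ∉ [-0.1, 0.9) → out
#4 (5,21): internal coord 5 + (21)·λ' = +0.04257; +0.04257 ∈ [-0.1, 0.9) → IN Λ
#5 (1,2): internal coord 1 + (2)·λ' = +0.52786; +0.52786 ∈ [-0.1, 0.9) → IN Λ
#6 (6,24): internal coord 6 + (24)·λ' = +0.33437; +0.33437 ∈ [-0.1, 0.9) → IN Λ
#7 (5,-18): internal coord 5 + (-18)·λ' = +9.24922; +9.24922 ∉ [-0.1, 0.9) → out
#8 (6,11): internal coord 6 + (11)·λ' = +3.40325; +3.40325 ∉ [-0.1, 0.9) → out
#9 (2,10): internal coord 2 + (10)·λ' = -0.36068; -0.36068 ∉ [-0.1, 0.9) → out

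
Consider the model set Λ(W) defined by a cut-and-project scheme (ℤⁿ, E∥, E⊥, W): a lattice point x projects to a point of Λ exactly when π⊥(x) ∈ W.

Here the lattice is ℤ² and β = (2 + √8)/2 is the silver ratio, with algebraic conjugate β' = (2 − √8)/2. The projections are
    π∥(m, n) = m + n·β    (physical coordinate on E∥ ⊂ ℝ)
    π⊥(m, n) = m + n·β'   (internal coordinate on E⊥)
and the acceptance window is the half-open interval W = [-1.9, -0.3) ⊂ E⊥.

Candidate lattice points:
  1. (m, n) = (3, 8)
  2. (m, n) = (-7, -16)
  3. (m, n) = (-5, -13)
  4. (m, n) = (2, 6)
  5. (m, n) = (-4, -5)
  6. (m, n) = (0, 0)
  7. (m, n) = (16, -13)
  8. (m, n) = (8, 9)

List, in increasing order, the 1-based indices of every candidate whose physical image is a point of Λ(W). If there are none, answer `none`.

Compute β' = (2−√8)/2 = -0.414214, so π⊥(m,n) = m -0.414214·n.
#1 (3,8): internal coord 3 + (8)·β' = -0.313708; -0.313708 ∈ [-1.9, -0.3) → IN Λ
#2 (-7,-16): internal coord -7 + (-16)·β' = -0.372583; -0.372583 ∈ [-1.9, -0.3) → IN Λ
#3 (-5,-13): internal coord -5 + (-13)·β' = +0.384776; +0.384776 ∉ [-1.9, -0.3) → out
#4 (2,6): internal coord 2 + (6)·β' = -0.485281; -0.485281 ∈ [-1.9, -0.3) → IN Λ
#5 (-4,-5): internal coord -4 + (-5)·β' = -1.928932; -1.928932 ∉ [-1.9, -0.3) → out
#6 (0,0): internal coord 0 + (0)·β' = +0.000000; +0.000000 ∉ [-1.9, -0.3) → out
#7 (16,-13): internal coord 16 + (-13)·β' = +21.384776; +21.384776 ∉ [-1.9, -0.3) → out
#8 (8,9): internal coord 8 + (9)·β' = +4.272078; +4.272078 ∉ [-1.9, -0.3) → out

1, 2, 4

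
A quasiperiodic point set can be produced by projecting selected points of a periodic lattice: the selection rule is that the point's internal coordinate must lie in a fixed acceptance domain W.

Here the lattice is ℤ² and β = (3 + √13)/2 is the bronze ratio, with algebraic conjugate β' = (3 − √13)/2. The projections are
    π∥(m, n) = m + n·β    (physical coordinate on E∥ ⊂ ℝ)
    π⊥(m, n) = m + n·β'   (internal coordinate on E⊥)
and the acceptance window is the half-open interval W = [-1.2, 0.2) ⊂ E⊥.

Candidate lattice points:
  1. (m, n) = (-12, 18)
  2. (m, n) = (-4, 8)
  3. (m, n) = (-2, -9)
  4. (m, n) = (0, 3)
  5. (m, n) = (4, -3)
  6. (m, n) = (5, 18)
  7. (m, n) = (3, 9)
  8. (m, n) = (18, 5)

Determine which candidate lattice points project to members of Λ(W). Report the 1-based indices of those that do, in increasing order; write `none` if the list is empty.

β' = (3−√13)/2 ≈ -0.3028.
#1 (-12,18): internal coord -12 + (18)·β' = -17.4500; -17.4500 ∉ [-1.2, 0.2) → out
#2 (-4,8): internal coord -4 + (8)·β' = -6.4222; -6.4222 ∉ [-1.2, 0.2) → out
#3 (-2,-9): internal coord -2 + (-9)·β' = +0.7250; +0.7250 ∉ [-1.2, 0.2) → out
#4 (0,3): internal coord 0 + (3)·β' = -0.9083; -0.9083 ∈ [-1.2, 0.2) → IN Λ
#5 (4,-3): internal coord 4 + (-3)·β' = +4.9083; +4.9083 ∉ [-1.2, 0.2) → out
#6 (5,18): internal coord 5 + (18)·β' = -0.4500; -0.4500 ∈ [-1.2, 0.2) → IN Λ
#7 (3,9): internal coord 3 + (9)·β' = +0.2750; +0.2750 ∉ [-1.2, 0.2) → out
#8 (18,5): internal coord 18 + (5)·β' = +16.4861; +16.4861 ∉ [-1.2, 0.2) → out

4, 6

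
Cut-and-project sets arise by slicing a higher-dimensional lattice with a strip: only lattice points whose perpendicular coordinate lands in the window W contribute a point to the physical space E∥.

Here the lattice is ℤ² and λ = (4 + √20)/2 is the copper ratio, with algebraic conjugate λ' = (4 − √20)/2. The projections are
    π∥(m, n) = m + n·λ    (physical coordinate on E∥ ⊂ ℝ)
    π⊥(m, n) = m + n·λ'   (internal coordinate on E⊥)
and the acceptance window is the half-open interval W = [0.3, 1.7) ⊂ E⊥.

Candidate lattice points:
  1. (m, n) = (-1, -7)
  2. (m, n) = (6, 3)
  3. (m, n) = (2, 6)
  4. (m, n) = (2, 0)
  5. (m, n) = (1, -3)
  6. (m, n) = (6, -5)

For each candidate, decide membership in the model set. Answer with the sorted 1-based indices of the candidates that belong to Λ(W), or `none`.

Compute λ' = (4−√20)/2 = -0.236068, so π⊥(m,n) = m -0.236068·n.
#1 (-1,-7): internal coord -1 + (-7)·λ' = +0.652476; +0.652476 ∈ [0.3, 1.7) → IN Λ
#2 (6,3): internal coord 6 + (3)·λ' = +5.291796; +5.291796 ∉ [0.3, 1.7) → out
#3 (2,6): internal coord 2 + (6)·λ' = +0.583592; +0.583592 ∈ [0.3, 1.7) → IN Λ
#4 (2,0): internal coord 2 + (0)·λ' = +2.000000; +2.000000 ∉ [0.3, 1.7) → out
#5 (1,-3): internal coord 1 + (-3)·λ' = +1.708204; +1.708204 ∉ [0.3, 1.7) → out
#6 (6,-5): internal coord 6 + (-5)·λ' = +7.180340; +7.180340 ∉ [0.3, 1.7) → out

1, 3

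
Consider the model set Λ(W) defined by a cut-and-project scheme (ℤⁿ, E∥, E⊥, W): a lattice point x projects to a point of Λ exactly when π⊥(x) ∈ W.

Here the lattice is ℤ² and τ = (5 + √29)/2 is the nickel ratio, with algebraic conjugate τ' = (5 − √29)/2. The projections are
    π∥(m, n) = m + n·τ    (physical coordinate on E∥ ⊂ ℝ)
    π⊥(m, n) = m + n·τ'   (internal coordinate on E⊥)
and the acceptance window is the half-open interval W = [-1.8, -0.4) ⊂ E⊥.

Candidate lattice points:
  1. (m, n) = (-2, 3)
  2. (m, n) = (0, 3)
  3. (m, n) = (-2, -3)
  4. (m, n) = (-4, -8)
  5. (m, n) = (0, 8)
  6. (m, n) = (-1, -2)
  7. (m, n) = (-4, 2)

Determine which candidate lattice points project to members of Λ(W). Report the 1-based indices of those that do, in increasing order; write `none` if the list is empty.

2, 3, 5, 6

Numerically τ ≈ 5.19258 and τ' = −1/τ ≈ -0.19258.
[1] lift (-2,3): star map gives -2.57775; window check -1.8 ≤ -2.57775 < -0.4 is false → out
[2] lift (0,3): star map gives -0.57775; window check -1.8 ≤ -0.57775 < -0.4 is true → IN Λ
[3] lift (-2,-3): star map gives -1.42225; window check -1.8 ≤ -1.42225 < -0.4 is true → IN Λ
[4] lift (-4,-8): star map gives -2.45934; window check -1.8 ≤ -2.45934 < -0.4 is false → out
[5] lift (0,8): star map gives -1.54066; window check -1.8 ≤ -1.54066 < -0.4 is true → IN Λ
[6] lift (-1,-2): star map gives -0.61484; window check -1.8 ≤ -0.61484 < -0.4 is true → IN Λ
[7] lift (-4,2): star map gives -4.38516; window check -1.8 ≤ -4.38516 < -0.4 is false → out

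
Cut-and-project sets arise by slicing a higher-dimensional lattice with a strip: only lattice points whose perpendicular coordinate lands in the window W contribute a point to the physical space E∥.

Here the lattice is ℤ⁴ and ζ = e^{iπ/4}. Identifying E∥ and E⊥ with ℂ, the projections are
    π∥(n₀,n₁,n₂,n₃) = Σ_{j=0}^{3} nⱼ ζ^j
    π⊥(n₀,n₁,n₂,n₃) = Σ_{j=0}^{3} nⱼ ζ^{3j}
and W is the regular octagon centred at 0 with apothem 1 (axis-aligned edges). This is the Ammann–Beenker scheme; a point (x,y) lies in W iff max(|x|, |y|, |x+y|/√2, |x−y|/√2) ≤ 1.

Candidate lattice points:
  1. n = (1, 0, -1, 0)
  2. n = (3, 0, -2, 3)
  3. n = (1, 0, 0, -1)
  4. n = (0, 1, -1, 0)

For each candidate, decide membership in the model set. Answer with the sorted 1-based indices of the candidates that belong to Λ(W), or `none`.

3

π⊥(n) = n₀ + n₁ζ³ + n₂ζ⁶ + n₃ζ⁹ where ζ = e^{iπ/4}.
candidate 1: n = (1, 0, -1, 0) → π⊥ ≈ (+1.00000, +1.00000); max(|x|,|y|,|x±y|/√2) = 1.41421 > 1 ⇒ ∉ W
candidate 2: n = (3, 0, -2, 3) → π⊥ ≈ (+5.12132, +4.12132); max(|x|,|y|,|x±y|/√2) = 6.53553 > 1 ⇒ ∉ W
candidate 3: n = (1, 0, 0, -1) → π⊥ ≈ (+0.29289, -0.70711); max(|x|,|y|,|x±y|/√2) = 0.70711 ≤ 1 ⇒ ∈ W
candidate 4: n = (0, 1, -1, 0) → π⊥ ≈ (-0.70711, +1.70711); max(|x|,|y|,|x±y|/√2) = 1.70711 > 1 ⇒ ∉ W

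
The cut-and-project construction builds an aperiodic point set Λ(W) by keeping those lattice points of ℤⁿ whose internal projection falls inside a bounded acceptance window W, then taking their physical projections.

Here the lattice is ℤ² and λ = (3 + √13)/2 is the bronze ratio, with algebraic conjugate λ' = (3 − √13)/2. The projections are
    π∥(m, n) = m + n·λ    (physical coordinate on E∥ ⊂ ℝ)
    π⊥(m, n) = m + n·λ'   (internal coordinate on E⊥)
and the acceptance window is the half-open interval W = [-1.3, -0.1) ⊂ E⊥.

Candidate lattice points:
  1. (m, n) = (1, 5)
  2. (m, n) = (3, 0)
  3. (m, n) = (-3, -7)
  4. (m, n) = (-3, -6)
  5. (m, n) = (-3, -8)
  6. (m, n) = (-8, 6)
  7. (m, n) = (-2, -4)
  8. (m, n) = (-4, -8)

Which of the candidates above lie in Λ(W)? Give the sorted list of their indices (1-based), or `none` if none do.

Compute λ' = (3−√13)/2 = -0.3028, so π⊥(m,n) = m -0.3028·n.
[1] lift (1,5): star map gives -0.5139; window check -1.3 ≤ -0.5139 < -0.1 is true → IN Λ
[2] lift (3,0): star map gives 3.0000; window check -1.3 ≤ 3.0000 < -0.1 is false → out
[3] lift (-3,-7): star map gives -0.8806; window check -1.3 ≤ -0.8806 < -0.1 is true → IN Λ
[4] lift (-3,-6): star map gives -1.1833; window check -1.3 ≤ -1.1833 < -0.1 is true → IN Λ
[5] lift (-3,-8): star map gives -0.5778; window check -1.3 ≤ -0.5778 < -0.1 is true → IN Λ
[6] lift (-8,6): star map gives -9.8167; window check -1.3 ≤ -9.8167 < -0.1 is false → out
[7] lift (-2,-4): star map gives -0.7889; window check -1.3 ≤ -0.7889 < -0.1 is true → IN Λ
[8] lift (-4,-8): star map gives -1.5778; window check -1.3 ≤ -1.5778 < -0.1 is false → out

1, 3, 4, 5, 7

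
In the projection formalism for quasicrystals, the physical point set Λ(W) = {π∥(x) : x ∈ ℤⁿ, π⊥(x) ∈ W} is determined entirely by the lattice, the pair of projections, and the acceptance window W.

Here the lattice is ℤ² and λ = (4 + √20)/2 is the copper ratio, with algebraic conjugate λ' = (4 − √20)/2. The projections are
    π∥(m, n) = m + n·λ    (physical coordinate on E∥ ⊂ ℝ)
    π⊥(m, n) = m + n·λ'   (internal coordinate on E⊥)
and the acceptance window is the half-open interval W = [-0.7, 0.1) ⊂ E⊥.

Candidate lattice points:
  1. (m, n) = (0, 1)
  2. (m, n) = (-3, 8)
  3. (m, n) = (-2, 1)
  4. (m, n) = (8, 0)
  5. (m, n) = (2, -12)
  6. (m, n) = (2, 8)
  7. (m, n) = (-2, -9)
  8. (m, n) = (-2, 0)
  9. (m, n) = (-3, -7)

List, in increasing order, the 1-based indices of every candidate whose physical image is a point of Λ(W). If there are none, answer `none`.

Numerically λ ≈ 4.236068 and λ' = −1/λ ≈ -0.236068.
#1 (0,1): internal coord 0 + (1)·λ' = -0.236068; -0.236068 ∈ [-0.7, 0.1) → IN Λ
#2 (-3,8): internal coord -3 + (8)·λ' = -4.888544; -4.888544 ∉ [-0.7, 0.1) → out
#3 (-2,1): internal coord -2 + (1)·λ' = -2.236068; -2.236068 ∉ [-0.7, 0.1) → out
#4 (8,0): internal coord 8 + (0)·λ' = +8.000000; +8.000000 ∉ [-0.7, 0.1) → out
#5 (2,-12): internal coord 2 + (-12)·λ' = +4.832816; +4.832816 ∉ [-0.7, 0.1) → out
#6 (2,8): internal coord 2 + (8)·λ' = +0.111456; +0.111456 ∉ [-0.7, 0.1) → out
#7 (-2,-9): internal coord -2 + (-9)·λ' = +0.124612; +0.124612 ∉ [-0.7, 0.1) → out
#8 (-2,0): internal coord -2 + (0)·λ' = -2.000000; -2.000000 ∉ [-0.7, 0.1) → out
#9 (-3,-7): internal coord -3 + (-7)·λ' = -1.347524; -1.347524 ∉ [-0.7, 0.1) → out

1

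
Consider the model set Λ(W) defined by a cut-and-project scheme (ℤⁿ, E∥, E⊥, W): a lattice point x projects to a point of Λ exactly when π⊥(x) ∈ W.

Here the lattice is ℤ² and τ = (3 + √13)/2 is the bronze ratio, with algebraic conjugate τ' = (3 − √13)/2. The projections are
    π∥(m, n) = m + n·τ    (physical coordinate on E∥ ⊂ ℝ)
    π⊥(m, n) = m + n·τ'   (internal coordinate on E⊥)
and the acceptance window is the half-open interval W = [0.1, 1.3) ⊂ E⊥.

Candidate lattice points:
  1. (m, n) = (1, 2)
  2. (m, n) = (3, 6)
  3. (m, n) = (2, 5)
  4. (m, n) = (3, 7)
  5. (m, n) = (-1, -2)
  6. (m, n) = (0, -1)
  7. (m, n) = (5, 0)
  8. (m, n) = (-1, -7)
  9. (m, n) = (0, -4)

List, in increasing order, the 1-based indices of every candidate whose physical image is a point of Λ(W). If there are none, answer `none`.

1, 2, 3, 4, 6, 8, 9

Numerically τ ≈ 3.302776 and τ' = −1/τ ≈ -0.302776.
candidate 1: (m,n)=(1,2) → π∥ = 1+2·τ ≈ 7.605551, π⊥ = 1+2·τ' ≈ 0.394449 ∈ [0.1, 1.3) ⇒ IN Λ
candidate 2: (m,n)=(3,6) → π∥ = 3+6·τ ≈ 22.816654, π⊥ = 3+6·τ' ≈ 1.183346 ∈ [0.1, 1.3) ⇒ IN Λ
candidate 3: (m,n)=(2,5) → π∥ = 2+5·τ ≈ 18.513878, π⊥ = 2+5·τ' ≈ 0.486122 ∈ [0.1, 1.3) ⇒ IN Λ
candidate 4: (m,n)=(3,7) → π∥ = 3+7·τ ≈ 26.119429, π⊥ = 3+7·τ' ≈ 0.880571 ∈ [0.1, 1.3) ⇒ IN Λ
candidate 5: (m,n)=(-1,-2) → π∥ = -1-2·τ ≈ -7.605551, π⊥ = -1-2·τ' ≈ -0.394449 ∉ [0.1, 1.3) ⇒ out
candidate 6: (m,n)=(0,-1) → π∥ = 0-1·τ ≈ -3.302776, π⊥ = 0-1·τ' ≈ 0.302776 ∈ [0.1, 1.3) ⇒ IN Λ
candidate 7: (m,n)=(5,0) → π∥ = 5+0·τ ≈ 5.000000, π⊥ = 5+0·τ' ≈ 5.000000 ∉ [0.1, 1.3) ⇒ out
candidate 8: (m,n)=(-1,-7) → π∥ = -1-7·τ ≈ -24.119429, π⊥ = -1-7·τ' ≈ 1.119429 ∈ [0.1, 1.3) ⇒ IN Λ
candidate 9: (m,n)=(0,-4) → π∥ = 0-4·τ ≈ -13.211103, π⊥ = 0-4·τ' ≈ 1.211103 ∈ [0.1, 1.3) ⇒ IN Λ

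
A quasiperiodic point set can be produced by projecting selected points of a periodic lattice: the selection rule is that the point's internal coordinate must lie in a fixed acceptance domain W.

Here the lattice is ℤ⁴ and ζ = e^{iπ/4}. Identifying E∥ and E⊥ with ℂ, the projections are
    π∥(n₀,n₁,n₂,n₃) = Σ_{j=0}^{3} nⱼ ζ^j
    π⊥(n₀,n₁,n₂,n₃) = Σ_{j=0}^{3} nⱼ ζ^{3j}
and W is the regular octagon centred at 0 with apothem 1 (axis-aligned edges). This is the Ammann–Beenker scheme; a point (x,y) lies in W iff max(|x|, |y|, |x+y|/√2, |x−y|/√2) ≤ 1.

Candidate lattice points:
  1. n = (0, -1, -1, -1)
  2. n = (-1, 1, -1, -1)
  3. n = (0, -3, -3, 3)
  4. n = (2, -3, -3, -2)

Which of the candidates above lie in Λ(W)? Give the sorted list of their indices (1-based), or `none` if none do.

1

Internal map: ζ^{3j} for j=0..3 gives (1,0), (−√2/2,√2/2), (0,−1), (√2/2,√2/2).
#1 (0, -1, -1, -1): internal (0.000000, -0.414214); octagon support 0.414214 vs apothem 1 → ∈ W
#2 (-1, 1, -1, -1): internal (-2.414214, 1.000000); octagon support 2.414214 vs apothem 1 → ∉ W
#3 (0, -3, -3, 3): internal (4.242641, 3.000000); octagon support 5.121320 vs apothem 1 → ∉ W
#4 (2, -3, -3, -2): internal (2.707107, -0.535534); octagon support 2.707107 vs apothem 1 → ∉ W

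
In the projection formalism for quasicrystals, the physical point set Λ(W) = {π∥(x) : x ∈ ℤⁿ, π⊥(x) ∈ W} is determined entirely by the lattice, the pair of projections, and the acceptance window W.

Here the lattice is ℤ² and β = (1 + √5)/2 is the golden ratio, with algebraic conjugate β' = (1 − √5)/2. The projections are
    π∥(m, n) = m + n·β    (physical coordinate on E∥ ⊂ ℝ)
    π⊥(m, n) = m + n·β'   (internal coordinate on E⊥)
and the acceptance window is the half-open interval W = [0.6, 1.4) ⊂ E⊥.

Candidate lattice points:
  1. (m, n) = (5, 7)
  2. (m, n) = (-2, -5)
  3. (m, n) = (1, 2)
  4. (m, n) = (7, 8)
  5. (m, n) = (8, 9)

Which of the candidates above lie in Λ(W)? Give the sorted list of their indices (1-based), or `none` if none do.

1, 2

Compute β' = (1−√5)/2 = -0.6180, so π⊥(m,n) = m -0.6180·n.
candidate 1: (m,n)=(5,7) → π∥ = 5+7·β ≈ 16.3262, π⊥ = 5+7·β' ≈ 0.6738 ∈ [0.6, 1.4) ⇒ IN Λ
candidate 2: (m,n)=(-2,-5) → π∥ = -2-5·β ≈ -10.0902, π⊥ = -2-5·β' ≈ 1.0902 ∈ [0.6, 1.4) ⇒ IN Λ
candidate 3: (m,n)=(1,2) → π∥ = 1+2·β ≈ 4.2361, π⊥ = 1+2·β' ≈ -0.2361 ∉ [0.6, 1.4) ⇒ out
candidate 4: (m,n)=(7,8) → π∥ = 7+8·β ≈ 19.9443, π⊥ = 7+8·β' ≈ 2.0557 ∉ [0.6, 1.4) ⇒ out
candidate 5: (m,n)=(8,9) → π∥ = 8+9·β ≈ 22.5623, π⊥ = 8+9·β' ≈ 2.4377 ∉ [0.6, 1.4) ⇒ out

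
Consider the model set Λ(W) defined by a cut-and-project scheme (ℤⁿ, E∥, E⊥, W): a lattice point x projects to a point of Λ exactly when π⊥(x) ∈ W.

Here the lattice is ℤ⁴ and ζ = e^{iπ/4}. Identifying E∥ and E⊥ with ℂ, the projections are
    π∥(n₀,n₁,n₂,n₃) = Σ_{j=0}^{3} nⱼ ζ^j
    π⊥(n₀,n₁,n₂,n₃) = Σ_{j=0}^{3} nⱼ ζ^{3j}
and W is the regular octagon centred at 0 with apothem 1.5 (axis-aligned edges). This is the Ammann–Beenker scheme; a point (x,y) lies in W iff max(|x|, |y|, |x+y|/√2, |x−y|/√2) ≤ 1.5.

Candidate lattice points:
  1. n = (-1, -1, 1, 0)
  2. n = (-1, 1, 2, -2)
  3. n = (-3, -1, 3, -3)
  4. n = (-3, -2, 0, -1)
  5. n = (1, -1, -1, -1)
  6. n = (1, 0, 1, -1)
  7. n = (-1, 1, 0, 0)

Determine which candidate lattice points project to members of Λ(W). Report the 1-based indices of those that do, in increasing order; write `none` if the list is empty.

5

π⊥(n) = n₀ + n₁ζ³ + n₂ζ⁶ + n₃ζ⁹ where ζ = e^{iπ/4}.
#1 (-1, -1, 1, 0): internal (-0.2929, -1.7071); octagon support 1.7071 vs apothem 1.5 → ∉ W
#2 (-1, 1, 2, -2): internal (-3.1213, -2.7071); octagon support 4.1213 vs apothem 1.5 → ∉ W
#3 (-3, -1, 3, -3): internal (-4.4142, -5.8284); octagon support 7.2426 vs apothem 1.5 → ∉ W
#4 (-3, -2, 0, -1): internal (-2.2929, -2.1213); octagon support 3.1213 vs apothem 1.5 → ∉ W
#5 (1, -1, -1, -1): internal (1.0000, -0.4142); octagon support 1.0000 vs apothem 1.5 → ∈ W
#6 (1, 0, 1, -1): internal (0.2929, -1.7071); octagon support 1.7071 vs apothem 1.5 → ∉ W
#7 (-1, 1, 0, 0): internal (-1.7071, 0.7071); octagon support 1.7071 vs apothem 1.5 → ∉ W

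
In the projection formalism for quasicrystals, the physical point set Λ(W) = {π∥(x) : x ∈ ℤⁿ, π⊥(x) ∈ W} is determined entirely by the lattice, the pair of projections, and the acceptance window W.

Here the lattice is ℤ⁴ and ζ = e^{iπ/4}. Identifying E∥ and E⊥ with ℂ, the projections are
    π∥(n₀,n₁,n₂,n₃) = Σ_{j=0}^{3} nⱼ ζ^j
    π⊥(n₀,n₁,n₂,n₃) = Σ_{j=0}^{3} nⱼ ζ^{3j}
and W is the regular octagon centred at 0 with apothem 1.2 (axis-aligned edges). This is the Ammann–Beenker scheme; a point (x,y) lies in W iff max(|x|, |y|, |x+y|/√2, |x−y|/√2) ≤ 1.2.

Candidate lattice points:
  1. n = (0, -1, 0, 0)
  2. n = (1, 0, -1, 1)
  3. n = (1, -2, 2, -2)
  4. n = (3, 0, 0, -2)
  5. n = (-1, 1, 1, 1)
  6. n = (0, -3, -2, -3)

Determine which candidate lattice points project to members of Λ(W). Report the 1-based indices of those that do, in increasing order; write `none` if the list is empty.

With ζ = e^{iπ/4} the internal vectors are ζ^0,ζ^3,ζ^6,ζ^9.
#1 (0, -1, 0, 0): internal (0.70711, -0.70711); octagon support 1.00000 vs apothem 1.2 → ∈ W
#2 (1, 0, -1, 1): internal (1.70711, 1.70711); octagon support 2.41421 vs apothem 1.2 → ∉ W
#3 (1, -2, 2, -2): internal (1.00000, -4.82843); octagon support 4.82843 vs apothem 1.2 → ∉ W
#4 (3, 0, 0, -2): internal (1.58579, -1.41421); octagon support 2.12132 vs apothem 1.2 → ∉ W
#5 (-1, 1, 1, 1): internal (-1.00000, 0.41421); octagon support 1.00000 vs apothem 1.2 → ∈ W
#6 (0, -3, -2, -3): internal (0.00000, -2.24264); octagon support 2.24264 vs apothem 1.2 → ∉ W

1, 5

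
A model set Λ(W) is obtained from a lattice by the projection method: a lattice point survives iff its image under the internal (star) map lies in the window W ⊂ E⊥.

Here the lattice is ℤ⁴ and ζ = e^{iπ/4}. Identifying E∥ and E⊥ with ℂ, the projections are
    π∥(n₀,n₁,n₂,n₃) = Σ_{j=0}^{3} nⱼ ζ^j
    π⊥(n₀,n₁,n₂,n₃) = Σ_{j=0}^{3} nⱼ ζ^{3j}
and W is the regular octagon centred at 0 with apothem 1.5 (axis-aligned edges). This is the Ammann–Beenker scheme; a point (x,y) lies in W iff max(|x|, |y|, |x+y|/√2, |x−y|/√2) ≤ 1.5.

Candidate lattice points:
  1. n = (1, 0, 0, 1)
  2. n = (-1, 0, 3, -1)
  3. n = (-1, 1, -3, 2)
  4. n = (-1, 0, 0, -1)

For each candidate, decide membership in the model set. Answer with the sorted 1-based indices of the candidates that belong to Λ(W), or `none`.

none

With ζ = e^{iπ/4} the internal vectors are ζ^0,ζ^3,ζ^6,ζ^9.
#1 (1, 0, 0, 1): internal (1.707107, 0.707107); octagon support 1.707107 vs apothem 1.5 → ∉ W
#2 (-1, 0, 3, -1): internal (-1.707107, -3.707107); octagon support 3.828427 vs apothem 1.5 → ∉ W
#3 (-1, 1, -3, 2): internal (-0.292893, 5.121320); octagon support 5.121320 vs apothem 1.5 → ∉ W
#4 (-1, 0, 0, -1): internal (-1.707107, -0.707107); octagon support 1.707107 vs apothem 1.5 → ∉ W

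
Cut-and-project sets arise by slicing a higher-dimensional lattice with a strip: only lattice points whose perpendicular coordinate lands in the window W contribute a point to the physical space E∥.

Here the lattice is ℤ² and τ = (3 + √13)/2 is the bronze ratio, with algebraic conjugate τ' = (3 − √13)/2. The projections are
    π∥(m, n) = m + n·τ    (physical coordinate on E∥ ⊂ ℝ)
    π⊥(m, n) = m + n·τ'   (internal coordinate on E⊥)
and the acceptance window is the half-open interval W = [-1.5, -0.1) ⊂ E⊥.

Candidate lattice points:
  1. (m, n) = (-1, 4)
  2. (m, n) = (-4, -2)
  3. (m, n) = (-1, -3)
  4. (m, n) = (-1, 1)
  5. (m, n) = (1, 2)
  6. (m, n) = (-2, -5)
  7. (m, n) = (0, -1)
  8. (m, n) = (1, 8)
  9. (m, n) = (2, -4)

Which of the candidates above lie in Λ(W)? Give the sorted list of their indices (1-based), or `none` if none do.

Compute τ' = (3−√13)/2 = -0.302776, so π⊥(m,n) = m -0.302776·n.
#1 (-1,4): internal coord -1 + (4)·τ' = -2.211103; -2.211103 ∉ [-1.5, -0.1) → out
#2 (-4,-2): internal coord -4 + (-2)·τ' = -3.394449; -3.394449 ∉ [-1.5, -0.1) → out
#3 (-1,-3): internal coord -1 + (-3)·τ' = -0.091673; -0.091673 ∉ [-1.5, -0.1) → out
#4 (-1,1): internal coord -1 + (1)·τ' = -1.302776; -1.302776 ∈ [-1.5, -0.1) → IN Λ
#5 (1,2): internal coord 1 + (2)·τ' = +0.394449; +0.394449 ∉ [-1.5, -0.1) → out
#6 (-2,-5): internal coord -2 + (-5)·τ' = -0.486122; -0.486122 ∈ [-1.5, -0.1) → IN Λ
#7 (0,-1): internal coord 0 + (-1)·τ' = +0.302776; +0.302776 ∉ [-1.5, -0.1) → out
#8 (1,8): internal coord 1 + (8)·τ' = -1.422205; -1.422205 ∈ [-1.5, -0.1) → IN Λ
#9 (2,-4): internal coord 2 + (-4)·τ' = +3.211103; +3.211103 ∉ [-1.5, -0.1) → out

4, 6, 8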